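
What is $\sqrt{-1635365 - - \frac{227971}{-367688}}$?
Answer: $\frac{i \sqrt{55273095159872902}}{183844} \approx 1278.8 i$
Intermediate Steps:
$\sqrt{-1635365 - - \frac{227971}{-367688}} = \sqrt{-1635365 - \left(-227971\right) \left(- \frac{1}{367688}\right)} = \sqrt{-1635365 - \frac{227971}{367688}} = \sqrt{- \frac{601304314091}{367688}} = \frac{i \sqrt{55273095159872902}}{183844}$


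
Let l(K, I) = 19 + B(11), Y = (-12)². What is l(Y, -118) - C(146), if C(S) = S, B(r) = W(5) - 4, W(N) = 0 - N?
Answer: -136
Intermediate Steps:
Y = 144
W(N) = -N
B(r) = -9 (B(r) = -1*5 - 4 = -5 - 4 = -9)
l(K, I) = 10 (l(K, I) = 19 - 9 = 10)
l(Y, -118) - C(146) = 10 - 1*146 = 10 - 146 = -136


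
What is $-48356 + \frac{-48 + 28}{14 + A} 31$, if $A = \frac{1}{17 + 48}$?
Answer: $- \frac{44092616}{911} \approx -48400.0$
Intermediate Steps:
$A = \frac{1}{65} \approx 0.015385$
$-48356 + \frac{-48 + 28}{14 + A} 31 = -48356 + \frac{-48 + 28}{14 + \frac{1}{65}} \cdot 31 = -48356 + - \frac{20}{\frac{911}{65}} \cdot 31 = -48356 + \left(-20\right) \frac{65}{911} \cdot 31 = -48356 - \frac{40300}{911} = - \frac{44092616}{911}$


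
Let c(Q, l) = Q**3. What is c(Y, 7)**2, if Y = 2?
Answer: 64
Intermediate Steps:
c(Y, 7)**2 = (2**3)**2 = 8**2 = 64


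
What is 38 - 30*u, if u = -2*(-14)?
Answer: -802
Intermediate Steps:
u = 28
38 - 30*u = 38 - 30*28 = 38 - 840 = -802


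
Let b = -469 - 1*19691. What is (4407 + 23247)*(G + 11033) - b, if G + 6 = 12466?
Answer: 649695582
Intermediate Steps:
G = 12460 (G = -6 + 12466 = 12460)
b = -20160 (b = -469 - 19691 = -20160)
(4407 + 23247)*(G + 11033) - b = (4407 + 23247)*(12460 + 11033) - 1*(-20160) = 27654*23493 + 20160 = 649675422 + 20160 = 649695582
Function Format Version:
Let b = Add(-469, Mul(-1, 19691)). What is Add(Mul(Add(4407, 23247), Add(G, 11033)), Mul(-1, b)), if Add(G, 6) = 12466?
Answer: 649695582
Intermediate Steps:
G = 12460 (G = Add(-6, 12466) = 12460)
b = -20160 (b = Add(-469, -19691) = -20160)
Add(Mul(Add(4407, 23247), Add(G, 11033)), Mul(-1, b)) = Add(Mul(Add(4407, 23247), Add(12460, 11033)), Mul(-1, -20160)) = Add(Mul(27654, 23493), 20160) = Add(649675422, 20160) = 649695582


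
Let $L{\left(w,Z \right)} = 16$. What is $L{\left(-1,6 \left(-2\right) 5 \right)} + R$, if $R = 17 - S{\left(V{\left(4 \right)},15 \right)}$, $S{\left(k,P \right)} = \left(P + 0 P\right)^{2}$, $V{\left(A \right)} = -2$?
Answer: $-192$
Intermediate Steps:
$S{\left(k,P \right)} = P^{2}$ ($S{\left(k,P \right)} = \left(P + 0\right)^{2} = P^{2}$)
$R = -208$ ($R = 17 - 15^{2} = 17 - 225 = -208$)
$L{\left(-1,6 \left(-2\right) 5 \right)} + R = 16 - 208 = -192$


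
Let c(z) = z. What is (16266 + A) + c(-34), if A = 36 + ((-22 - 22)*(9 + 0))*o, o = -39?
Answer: 31712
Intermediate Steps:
A = 15480 (A = 36 + ((-22 - 22)*(9 + 0))*(-39) = 36 - 44*9*(-39) = 36 - 396*(-39) = 36 + 15444 = 15480)
(16266 + A) + c(-34) = (16266 + 15480) - 34 = 31746 - 34 = 31712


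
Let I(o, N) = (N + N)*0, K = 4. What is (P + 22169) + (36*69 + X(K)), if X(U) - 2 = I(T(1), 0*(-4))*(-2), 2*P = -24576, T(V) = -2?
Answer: 12367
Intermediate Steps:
I(o, N) = 0 (I(o, N) = (2*N)*0 = 0)
P = -12288 (P = (½)*(-24576) = -12288)
X(U) = 2 (X(U) = 2 + 0*(-2) = 2 + 0 = 2)
(P + 22169) + (36*69 + X(K)) = (-12288 + 22169) + (36*69 + 2) = 9881 + (2484 + 2) = 9881 + 2486 = 12367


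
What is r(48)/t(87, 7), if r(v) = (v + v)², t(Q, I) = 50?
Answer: 4608/25 ≈ 184.32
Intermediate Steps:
r(v) = 4*v² (r(v) = (2*v)² = 4*v²)
r(48)/t(87, 7) = (4*48²)/50 = (4*2304)*(1/50) = 9216*(1/50) = 4608/25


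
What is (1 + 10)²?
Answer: 121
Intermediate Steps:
(1 + 10)² = 11² = 121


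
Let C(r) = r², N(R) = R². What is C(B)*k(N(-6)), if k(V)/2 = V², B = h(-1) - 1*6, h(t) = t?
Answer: 127008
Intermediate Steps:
B = -7 (B = -1 - 1*6 = -1 - 6 = -7)
k(V) = 2*V²
C(B)*k(N(-6)) = (-7)²*(2*((-6)²)²) = 49*(2*36²) = 49*(2*1296) = 49*2592 = 127008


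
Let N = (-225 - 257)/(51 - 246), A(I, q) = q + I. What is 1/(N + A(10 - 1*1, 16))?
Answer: 195/5357 ≈ 0.036401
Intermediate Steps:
A(I, q) = I + q
N = 482/195 (N = -482/(-195) = -482*(-1/195) = 482/195 ≈ 2.4718)
1/(N + A(10 - 1*1, 16)) = 1/(482/195 + ((10 - 1*1) + 16)) = 1/(482/195 + ((10 - 1) + 16)) = 1/(482/195 + (9 + 16)) = 1/(482/195 + 25) = 1/(5357/195) = 195/5357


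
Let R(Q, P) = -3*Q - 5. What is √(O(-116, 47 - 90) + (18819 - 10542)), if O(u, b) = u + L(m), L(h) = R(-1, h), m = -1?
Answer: √8159 ≈ 90.327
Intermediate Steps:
R(Q, P) = -5 - 3*Q
L(h) = -2 (L(h) = -5 - 3*(-1) = -5 + 3 = -2)
O(u, b) = -2 + u (O(u, b) = u - 2 = -2 + u)
√(O(-116, 47 - 90) + (18819 - 10542)) = √((-2 - 116) + (18819 - 10542)) = √(-118 + 8277) = √8159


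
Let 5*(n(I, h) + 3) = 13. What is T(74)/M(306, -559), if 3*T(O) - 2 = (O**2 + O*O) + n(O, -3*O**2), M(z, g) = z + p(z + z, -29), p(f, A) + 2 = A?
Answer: 18256/1375 ≈ 13.277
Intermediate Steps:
p(f, A) = -2 + A
M(z, g) = -31 + z (M(z, g) = z + (-2 - 29) = z - 31 = -31 + z)
n(I, h) = -2/5 (n(I, h) = -3 + (1/5)*13 = -3 + 13/5 = -2/5)
T(O) = 8/15 + 2*O**2/3 (T(O) = 2/3 + ((O**2 + O*O) - 2/5)/3 = 2/3 + ((O**2 + O**2) - 2/5)/3 = 2/3 + (2*O**2 - 2/5)/3 = 2/3 + (-2/5 + 2*O**2)/3 = 2/3 + (-2/15 + 2*O**2/3) = 8/15 + 2*O**2/3)
T(74)/M(306, -559) = (8/15 + (2/3)*74**2)/(-31 + 306) = (8/15 + (2/3)*5476)/275 = (8/15 + 10952/3)*(1/275) = (18256/5)*(1/275) = 18256/1375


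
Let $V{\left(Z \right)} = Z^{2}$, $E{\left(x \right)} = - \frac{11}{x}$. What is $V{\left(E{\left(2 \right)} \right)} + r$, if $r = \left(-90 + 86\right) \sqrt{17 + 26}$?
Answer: $\frac{121}{4} - 4 \sqrt{43} \approx 4.0202$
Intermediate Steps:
$r = - 4 \sqrt{43} \approx -26.23$
$V{\left(E{\left(2 \right)} \right)} + r = \left(- \frac{11}{2}\right)^{2} - 4 \sqrt{43} = \frac{121}{4} - 4 \sqrt{43}$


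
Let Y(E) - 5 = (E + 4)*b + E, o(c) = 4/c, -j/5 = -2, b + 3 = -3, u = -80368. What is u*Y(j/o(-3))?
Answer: -1486808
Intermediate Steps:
b = -6 (b = -3 - 3 = -6)
j = 10 (j = -5*(-2) = 10)
Y(E) = -19 - 5*E (Y(E) = 5 + ((E + 4)*(-6) + E) = 5 + ((4 + E)*(-6) + E) = 5 + ((-24 - 6*E) + E) = 5 + (-24 - 5*E) = -19 - 5*E)
u*Y(j/o(-3)) = -80368*(-19 - 50/(4/(-3))) = -80368*(-19 - 50/(4*(-⅓))) = -80368*(-19 - 50/(-4/3)) = -80368*(-19 - 50*(-3)/4) = -80368*(-19 - 5*(-15/2)) = -80368*(-19 + 75/2) = -80368*37/2 = -1486808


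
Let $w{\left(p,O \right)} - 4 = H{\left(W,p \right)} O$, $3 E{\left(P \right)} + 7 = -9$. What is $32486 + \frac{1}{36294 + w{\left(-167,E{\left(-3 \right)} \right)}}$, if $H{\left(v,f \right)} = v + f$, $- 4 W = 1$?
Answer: $\frac{1208154341}{37190} \approx 32486.0$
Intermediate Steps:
$E{\left(P \right)} = - \frac{16}{3}$ ($E{\left(P \right)} = - \frac{7}{3} + \frac{1}{3} \left(-9\right) = - \frac{7}{3} - 3 = - \frac{16}{3}$)
$W = - \frac{1}{4}$ ($W = \left(- \frac{1}{4}\right) 1 = - \frac{1}{4} \approx -0.25$)
$H{\left(v,f \right)} = f + v$
$w{\left(p,O \right)} = 4 + O \left(- \frac{1}{4} + p\right)$ ($w{\left(p,O \right)} = 4 + \left(p - \frac{1}{4}\right) O = 4 + \left(- \frac{1}{4} + p\right) O = 4 + O \left(- \frac{1}{4} + p\right)$)
$32486 + \frac{1}{36294 + w{\left(-167,E{\left(-3 \right)} \right)}} = 32486 + \frac{1}{36294 - -896} = 32486 + \frac{1}{36294 + \left(4 + \frac{4}{3} + \frac{2672}{3}\right)} = 32486 + \frac{1}{36294 + 896} = 32486 + \frac{1}{37190} = \frac{1208154341}{37190}$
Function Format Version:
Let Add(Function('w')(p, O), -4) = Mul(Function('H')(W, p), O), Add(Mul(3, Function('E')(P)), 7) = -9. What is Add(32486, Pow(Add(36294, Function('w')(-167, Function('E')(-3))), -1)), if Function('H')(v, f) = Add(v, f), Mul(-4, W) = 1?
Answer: Rational(1208154341, 37190) ≈ 32486.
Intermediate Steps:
Function('E')(P) = Rational(-16, 3) (Function('E')(P) = Add(Rational(-7, 3), Mul(Rational(1, 3), -9)) = Add(Rational(-7, 3), -3) = Rational(-16, 3))
W = Rational(-1, 4) (W = Mul(Rational(-1, 4), 1) = Rational(-1, 4) ≈ -0.25000)
Function('H')(v, f) = Add(f, v)
Function('w')(p, O) = Add(4, Mul(O, Add(Rational(-1, 4), p))) (Function('w')(p, O) = Add(4, Mul(Add(p, Rational(-1, 4)), O)) = Add(4, Mul(Add(Rational(-1, 4), p), O)) = Add(4, Mul(O, Add(Rational(-1, 4), p))))
Add(32486, Pow(Add(36294, Function('w')(-167, Function('E')(-3))), -1)) = Add(32486, Pow(Add(36294, Add(4, Mul(Rational(-1, 4), Rational(-16, 3)), Mul(Rational(-16, 3), -167))), -1)) = Add(32486, Pow(Add(36294, Add(4, Rational(4, 3), Rational(2672, 3))), -1)) = Add(32486, Pow(Add(36294, 896), -1)) = Add(32486, Pow(37190, -1)) = Add(32486, Rational(1, 37190)) = Rational(1208154341, 37190)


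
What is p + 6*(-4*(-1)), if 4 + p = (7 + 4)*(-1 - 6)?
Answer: -57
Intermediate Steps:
p = -81 (p = -4 + (7 + 4)*(-1 - 6) = -4 + 11*(-7) = -4 - 77 = -81)
p + 6*(-4*(-1)) = -81 + 6*(-4*(-1)) = -81 + 6*4 = -81 + 24 = -57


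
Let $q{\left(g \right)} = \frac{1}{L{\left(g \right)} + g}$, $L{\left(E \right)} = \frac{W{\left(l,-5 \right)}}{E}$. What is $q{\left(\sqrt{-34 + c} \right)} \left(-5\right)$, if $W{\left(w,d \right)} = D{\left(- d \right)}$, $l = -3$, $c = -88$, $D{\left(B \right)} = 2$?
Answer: $\frac{i \sqrt{122}}{24} \approx 0.46022 i$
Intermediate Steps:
$W{\left(w,d \right)} = 2$
$L{\left(E \right)} = \frac{2}{E}$
$q{\left(g \right)} = \frac{1}{g + \frac{2}{g}}$ ($q{\left(g \right)} = \frac{1}{\frac{2}{g} + g} = \frac{1}{g + \frac{2}{g}}$)
$q{\left(\sqrt{-34 + c} \right)} \left(-5\right) = \frac{\sqrt{-34 - 88}}{2 + \left(\sqrt{-34 - 88}\right)^{2}} \left(-5\right) = \frac{\sqrt{-122}}{2 + \left(\sqrt{-122}\right)^{2}} \left(-5\right) = \frac{i \sqrt{122}}{2 + \left(i \sqrt{122}\right)^{2}} \left(-5\right) = \frac{i \sqrt{122}}{2 - 122} \left(-5\right) = \frac{i \sqrt{122}}{-120} \left(-5\right) = i \sqrt{122} \left(- \frac{1}{120}\right) \left(-5\right) = - \frac{i \sqrt{122}}{120} \left(-5\right) = \frac{i \sqrt{122}}{24}$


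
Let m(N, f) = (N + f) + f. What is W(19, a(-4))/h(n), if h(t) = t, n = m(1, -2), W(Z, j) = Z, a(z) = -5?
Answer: -19/3 ≈ -6.3333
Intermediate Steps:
m(N, f) = N + 2*f
n = -3 (n = 1 + 2*(-2) = 1 - 4 = -3)
W(19, a(-4))/h(n) = 19/(-3) = 19*(-⅓) = -19/3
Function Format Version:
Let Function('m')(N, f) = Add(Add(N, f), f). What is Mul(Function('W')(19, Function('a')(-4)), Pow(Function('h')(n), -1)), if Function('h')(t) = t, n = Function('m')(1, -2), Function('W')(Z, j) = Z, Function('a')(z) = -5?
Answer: Rational(-19, 3) ≈ -6.3333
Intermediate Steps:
Function('m')(N, f) = Add(N, Mul(2, f))
n = -3 (n = Add(1, Mul(2, -2)) = Add(1, -4) = -3)
Mul(Function('W')(19, Function('a')(-4)), Pow(Function('h')(n), -1)) = Mul(19, Pow(-3, -1)) = Mul(19, Rational(-1, 3)) = Rational(-19, 3)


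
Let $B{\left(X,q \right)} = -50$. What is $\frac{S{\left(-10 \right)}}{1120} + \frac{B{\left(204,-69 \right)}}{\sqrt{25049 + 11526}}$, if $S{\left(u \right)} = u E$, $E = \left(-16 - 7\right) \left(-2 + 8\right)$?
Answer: $\frac{69}{56} - \frac{10 \sqrt{1463}}{1463} \approx 0.9707$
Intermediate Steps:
$E = -138$ ($E = \left(-23\right) 6 = -138$)
$S{\left(u \right)} = - 138 u$ ($S{\left(u \right)} = u \left(-138\right) = - 138 u$)
$\frac{S{\left(-10 \right)}}{1120} + \frac{B{\left(204,-69 \right)}}{\sqrt{25049 + 11526}} = \frac{\left(-138\right) \left(-10\right)}{1120} - \frac{50}{\sqrt{25049 + 11526}} = 1380 \cdot \frac{1}{1120} - \frac{50}{\sqrt{36575}} = \frac{69}{56} - \frac{50}{5 \sqrt{1463}} = \frac{69}{56} - 50 \frac{\sqrt{1463}}{7315} = \frac{69}{56} - \frac{10 \sqrt{1463}}{1463}$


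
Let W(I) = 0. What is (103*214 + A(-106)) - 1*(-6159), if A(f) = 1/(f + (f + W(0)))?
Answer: 5978611/212 ≈ 28201.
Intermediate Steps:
A(f) = 1/(2*f) (A(f) = 1/(f + (f + 0)) = 1/(f + f) = 1/(2*f))
(103*214 + A(-106)) - 1*(-6159) = (103*214 + (1/2)/(-106)) - 1*(-6159) = (22042 + (1/2)*(-1/106)) + 6159 = (22042 - 1/212) + 6159 = 4672903/212 + 6159 = 5978611/212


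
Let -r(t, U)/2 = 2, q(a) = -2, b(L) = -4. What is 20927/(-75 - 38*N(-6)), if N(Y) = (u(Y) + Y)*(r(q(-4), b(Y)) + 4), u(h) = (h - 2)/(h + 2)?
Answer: -20927/75 ≈ -279.03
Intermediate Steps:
u(h) = (-2 + h)/(2 + h)
r(t, U) = -4 (r(t, U) = -2*2 = -4)
N(Y) = 0 (N(Y) = ((-2 + Y)/(2 + Y) + Y)*(-4 + 4) = (Y + (-2 + Y)/(2 + Y))*0 = 0)
20927/(-75 - 38*N(-6)) = 20927/(-75 - 38*0) = 20927/(-75 + 0) = 20927/(-75) = 20927*(-1/75) = -20927/75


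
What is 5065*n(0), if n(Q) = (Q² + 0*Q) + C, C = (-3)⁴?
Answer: 410265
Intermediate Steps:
C = 81
n(Q) = 81 + Q² (n(Q) = (Q² + 0*Q) + 81 = (Q² + 0) + 81 = Q² + 81 = 81 + Q²)
5065*n(0) = 5065*(81 + 0²) = 5065*(81 + 0) = 5065*81 = 410265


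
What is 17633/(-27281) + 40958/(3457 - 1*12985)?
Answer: -642691211/129966684 ≈ -4.9450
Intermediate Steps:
17633/(-27281) + 40958/(3457 - 1*12985) = 17633*(-1/27281) + 40958/(3457 - 12985) = -17633/27281 + 40958/(-9528) = -17633/27281 + 40958*(-1/9528) = -17633/27281 - 20479/4764 = -642691211/129966684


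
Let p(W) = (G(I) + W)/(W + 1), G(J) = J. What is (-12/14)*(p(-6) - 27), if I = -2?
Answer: 762/35 ≈ 21.771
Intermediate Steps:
p(W) = (-2 + W)/(1 + W) (p(W) = (-2 + W)/(W + 1) = (-2 + W)/(1 + W))
(-12/14)*(p(-6) - 27) = (-12/14)*((-2 - 6)/(1 - 6) - 27) = (-12*1/14)*(-8/(-5) - 27) = -6*(-⅕*(-8) - 27)/7 = -6*(8/5 - 27)/7 = -6/7*(-127/5) = 762/35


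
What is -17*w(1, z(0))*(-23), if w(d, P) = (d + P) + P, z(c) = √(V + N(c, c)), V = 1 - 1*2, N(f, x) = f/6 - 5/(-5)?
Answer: 391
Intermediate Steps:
N(f, x) = 1 + f/6 (N(f, x) = f*(⅙) - 5*(-⅕) = f/6 + 1 = 1 + f/6)
V = -1 (V = 1 - 2 = -1)
z(c) = √6*√c/6 (z(c) = √(-1 + (1 + c/6)) = √(c/6) = √6*√c/6)
w(d, P) = d + 2*P (w(d, P) = (P + d) + P = d + 2*P)
-17*w(1, z(0))*(-23) = -17*(1 + 2*(√6*√0/6))*(-23) = -17*(1 + 2*((⅙)*√6*0))*(-23) = -17*(1 + 2*0)*(-23) = -17*(1 + 0)*(-23) = -17*1*(-23) = -17*(-23) = 391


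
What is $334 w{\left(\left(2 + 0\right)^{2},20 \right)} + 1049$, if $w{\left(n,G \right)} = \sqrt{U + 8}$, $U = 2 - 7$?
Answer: $1049 + 334 \sqrt{3} \approx 1627.5$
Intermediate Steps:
$U = -5$
$w{\left(n,G \right)} = \sqrt{3}$ ($w{\left(n,G \right)} = \sqrt{-5 + 8} = \sqrt{3}$)
$334 w{\left(\left(2 + 0\right)^{2},20 \right)} + 1049 = 334 \sqrt{3} + 1049 = 1049 + 334 \sqrt{3}$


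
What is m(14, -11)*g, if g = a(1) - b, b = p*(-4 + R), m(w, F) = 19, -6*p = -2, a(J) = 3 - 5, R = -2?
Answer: 0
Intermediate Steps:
a(J) = -2
p = 1/3 (p = -1/6*(-2) = 1/3 ≈ 0.33333)
b = -2 (b = (-4 - 2)/3 = (1/3)*(-6) = -2)
g = 0 (g = -2 - 1*(-2) = -2 + 2 = 0)
m(14, -11)*g = 19*0 = 0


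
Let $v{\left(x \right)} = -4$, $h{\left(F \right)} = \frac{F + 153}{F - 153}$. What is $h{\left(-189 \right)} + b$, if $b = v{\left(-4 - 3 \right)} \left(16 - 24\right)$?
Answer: $\frac{610}{19} \approx 32.105$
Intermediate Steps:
$h{\left(F \right)} = \frac{153 + F}{-153 + F}$
$b = 32$ ($b = - 4 \left(16 - 24\right) = \left(-4\right) \left(-8\right) = 32$)
$h{\left(-189 \right)} + b = \frac{153 - 189}{-153 - 189} + 32 = \frac{1}{-342} \left(-36\right) + 32 = \left(- \frac{1}{342}\right) \left(-36\right) + 32 = \frac{2}{19} + 32 = \frac{610}{19}$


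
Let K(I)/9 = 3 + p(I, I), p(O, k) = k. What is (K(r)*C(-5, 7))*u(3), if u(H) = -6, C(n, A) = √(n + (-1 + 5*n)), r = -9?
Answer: 324*I*√31 ≈ 1804.0*I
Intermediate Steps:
C(n, A) = √(-1 + 6*n)
K(I) = 27 + 9*I (K(I) = 9*(3 + I) = 27 + 9*I)
(K(r)*C(-5, 7))*u(3) = ((27 + 9*(-9))*√(-1 + 6*(-5)))*(-6) = ((27 - 81)*√(-1 - 30))*(-6) = -54*I*√31*(-6) = 324*I*√31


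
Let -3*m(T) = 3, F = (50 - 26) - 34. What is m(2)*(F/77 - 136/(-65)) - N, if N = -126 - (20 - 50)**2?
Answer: 5125308/5005 ≈ 1024.0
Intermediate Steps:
F = -10 (F = 24 - 34 = -10)
m(T) = -1 (m(T) = -1/3*3 = -1)
N = -1026 (N = -126 - 1*(-30)**2 = -126 - 1*900 = -126 - 900 = -1026)
m(2)*(F/77 - 136/(-65)) - N = -(-10/77 - 136/(-65)) - 1*(-1026) = -(-10*1/77 - 136*(-1/65)) + 1026 = -(-10/77 + 136/65) + 1026 = -1*9822/5005 + 1026 = -9822/5005 + 1026 = 5125308/5005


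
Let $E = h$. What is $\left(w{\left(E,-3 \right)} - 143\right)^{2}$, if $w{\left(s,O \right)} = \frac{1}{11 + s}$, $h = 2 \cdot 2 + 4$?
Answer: $\frac{7376656}{361} \approx 20434.0$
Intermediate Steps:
$h = 8$ ($h = 4 + 4 = 8$)
$E = 8$
$\left(w{\left(E,-3 \right)} - 143\right)^{2} = \left(\frac{1}{11 + 8} - 143\right)^{2} = \left(\frac{1}{19} - 143\right)^{2} = \left(- \frac{2716}{19}\right)^{2} = \frac{7376656}{361}$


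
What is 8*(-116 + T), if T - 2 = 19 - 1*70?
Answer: -1320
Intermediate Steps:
T = -49 (T = 2 + (19 - 1*70) = 2 + (19 - 70) = 2 - 51 = -49)
8*(-116 + T) = 8*(-116 - 49) = 8*(-165) = -1320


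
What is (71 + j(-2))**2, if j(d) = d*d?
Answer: 5625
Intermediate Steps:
j(d) = d**2
(71 + j(-2))**2 = (71 + (-2)**2)**2 = (71 + 4)**2 = 75**2 = 5625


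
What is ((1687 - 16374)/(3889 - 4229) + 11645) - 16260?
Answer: -1554413/340 ≈ -4571.8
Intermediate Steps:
((1687 - 16374)/(3889 - 4229) + 11645) - 16260 = (-14687/(-340) + 11645) - 16260 = (-14687*(-1/340) + 11645) - 16260 = (14687/340 + 11645) - 16260 = 3973987/340 - 16260 = -1554413/340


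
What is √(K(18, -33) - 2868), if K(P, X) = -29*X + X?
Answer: 18*I*√6 ≈ 44.091*I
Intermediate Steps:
K(P, X) = -28*X
√(K(18, -33) - 2868) = √(-28*(-33) - 2868) = √(924 - 2868) = √(-1944) = 18*I*√6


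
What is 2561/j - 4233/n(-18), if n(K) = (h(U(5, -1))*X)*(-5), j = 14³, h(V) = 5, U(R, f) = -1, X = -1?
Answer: -11551327/68600 ≈ -168.39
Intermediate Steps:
j = 2744
n(K) = 25 (n(K) = (5*(-1))*(-5) = -5*(-5) = 25)
2561/j - 4233/n(-18) = 2561/2744 - 4233/25 = -11551327/68600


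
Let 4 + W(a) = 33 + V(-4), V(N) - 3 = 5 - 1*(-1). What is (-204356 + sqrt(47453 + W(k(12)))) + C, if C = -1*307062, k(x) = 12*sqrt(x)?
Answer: -511418 + sqrt(47491) ≈ -5.1120e+5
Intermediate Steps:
V(N) = 9 (V(N) = 3 + (5 - 1*(-1)) = 3 + (5 + 1) = 3 + 6 = 9)
W(a) = 38 (W(a) = -4 + (33 + 9) = -4 + 42 = 38)
C = -307062
(-204356 + sqrt(47453 + W(k(12)))) + C = (-204356 + sqrt(47453 + 38)) - 307062 = (-204356 + sqrt(47491)) - 307062 = -511418 + sqrt(47491)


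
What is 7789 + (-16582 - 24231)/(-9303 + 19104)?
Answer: 76299176/9801 ≈ 7784.8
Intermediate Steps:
7789 + (-16582 - 24231)/(-9303 + 19104) = 7789 - 40813/9801 = 76299176/9801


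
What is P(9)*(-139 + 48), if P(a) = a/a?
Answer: -91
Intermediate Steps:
P(a) = 1
P(9)*(-139 + 48) = 1*(-139 + 48) = 1*(-91) = -91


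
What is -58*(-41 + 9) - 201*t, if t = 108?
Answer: -19852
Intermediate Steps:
-58*(-41 + 9) - 201*t = -58*(-41 + 9) - 201*108 = -58*(-32) - 1*21708 = 1856 - 21708 = -19852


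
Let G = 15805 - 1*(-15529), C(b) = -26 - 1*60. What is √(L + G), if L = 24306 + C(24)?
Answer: √55554 ≈ 235.70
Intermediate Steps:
C(b) = -86 (C(b) = -26 - 60 = -86)
L = 24220 (L = 24306 - 86 = 24220)
G = 31334 (G = 15805 + 15529 = 31334)
√(L + G) = √(24220 + 31334) = √55554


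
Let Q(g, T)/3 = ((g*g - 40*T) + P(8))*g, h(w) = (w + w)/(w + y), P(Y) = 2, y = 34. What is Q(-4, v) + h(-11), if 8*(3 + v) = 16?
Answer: -16030/23 ≈ -696.96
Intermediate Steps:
v = -1 (v = -3 + (1/8)*16 = -3 + 2 = -1)
h(w) = 2*w/(34 + w) (h(w) = (w + w)/(w + 34) = (2*w)/(34 + w) = 2*w/(34 + w))
Q(g, T) = 3*g*(2 + g**2 - 40*T) (Q(g, T) = 3*(((g*g - 40*T) + 2)*g) = 3*(((g**2 - 40*T) + 2)*g) = 3*((2 + g**2 - 40*T)*g) = 3*(g*(2 + g**2 - 40*T)) = 3*g*(2 + g**2 - 40*T))
Q(-4, v) + h(-11) = 3*(-4)*(2 + (-4)**2 - 40*(-1)) + 2*(-11)/(34 - 11) = 3*(-4)*(2 + 16 + 40) + 2*(-11)/23 = 3*(-4)*58 + 2*(-11)*(1/23) = -696 - 22/23 = -16030/23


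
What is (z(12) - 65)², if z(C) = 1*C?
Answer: 2809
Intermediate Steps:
z(C) = C
(z(12) - 65)² = (12 - 65)² = (-53)² = 2809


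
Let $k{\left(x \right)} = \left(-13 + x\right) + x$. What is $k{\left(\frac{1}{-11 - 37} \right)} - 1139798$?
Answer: $- \frac{27355465}{24} \approx -1.1398 \cdot 10^{6}$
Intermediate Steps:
$k{\left(x \right)} = -13 + 2 x$
$k{\left(\frac{1}{-11 - 37} \right)} - 1139798 = \left(-13 + \frac{2}{-11 - 37}\right) - 1139798 = \left(-13 + \frac{2}{-48}\right) - 1139798 = \left(-13 + 2 \left(- \frac{1}{48}\right)\right) - 1139798 = \left(-13 - \frac{1}{24}\right) - 1139798 = - \frac{313}{24} - 1139798 = - \frac{27355465}{24}$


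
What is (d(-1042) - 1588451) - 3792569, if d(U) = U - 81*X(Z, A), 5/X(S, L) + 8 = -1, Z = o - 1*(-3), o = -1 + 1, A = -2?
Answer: -5382017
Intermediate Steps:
o = 0
Z = 3 (Z = 0 - 1*(-3) = 0 + 3 = 3)
X(S, L) = -5/9 (X(S, L) = 5/(-8 - 1) = 5/(-9) = 5*(-⅑) = -5/9)
d(U) = 45 + U (d(U) = U - 81*(-5/9) = U + 45 = 45 + U)
(d(-1042) - 1588451) - 3792569 = ((45 - 1042) - 1588451) - 3792569 = (-997 - 1588451) - 3792569 = -1589448 - 3792569 = -5382017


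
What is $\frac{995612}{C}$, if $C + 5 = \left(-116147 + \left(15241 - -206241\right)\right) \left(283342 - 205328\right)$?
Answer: $\frac{995612}{8217604685} \approx 0.00012116$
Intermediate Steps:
$C = 8217604685$ ($C = -5 + \left(-116147 + \left(15241 - -206241\right)\right) \left(283342 - 205328\right) = -5 + \left(-116147 + \left(15241 + 206241\right)\right) 78014 = -5 + \left(-116147 + 221482\right) 78014 = -5 + 105335 \cdot 78014 = -5 + 8217604690 = 8217604685$)
$\frac{995612}{C} = \frac{995612}{8217604685}$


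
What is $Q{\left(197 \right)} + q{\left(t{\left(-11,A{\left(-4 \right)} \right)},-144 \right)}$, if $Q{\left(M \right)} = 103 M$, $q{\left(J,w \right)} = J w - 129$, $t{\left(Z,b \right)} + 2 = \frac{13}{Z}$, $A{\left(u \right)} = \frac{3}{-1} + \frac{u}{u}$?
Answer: $\frac{226822}{11} \approx 20620.0$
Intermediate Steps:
$A{\left(u \right)} = -2$ ($A{\left(u \right)} = 3 \left(-1\right) + 1 = -3 + 1 = -2$)
$t{\left(Z,b \right)} = -2 + \frac{13}{Z}$
$q{\left(J,w \right)} = -129 + J w$
$Q{\left(197 \right)} + q{\left(t{\left(-11,A{\left(-4 \right)} \right)},-144 \right)} = 103 \cdot 197 - \left(129 - \left(-2 + \frac{13}{-11}\right) \left(-144\right)\right) = 20291 - \left(129 - \left(-2 + 13 \left(- \frac{1}{11}\right)\right) \left(-144\right)\right) = 20291 - \left(129 - \left(-2 - \frac{13}{11}\right) \left(-144\right)\right) = 20291 - - \frac{3621}{11} = 20291 + \left(-129 + \frac{5040}{11}\right) = 20291 + \frac{3621}{11} = \frac{226822}{11}$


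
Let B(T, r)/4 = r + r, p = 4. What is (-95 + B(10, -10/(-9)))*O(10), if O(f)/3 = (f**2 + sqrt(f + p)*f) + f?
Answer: -85250/3 - 7750*sqrt(14)/3 ≈ -38083.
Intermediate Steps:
B(T, r) = 8*r (B(T, r) = 4*(r + r) = 4*(2*r) = 8*r)
O(f) = 3*f + 3*f**2 + 3*f*sqrt(4 + f) (O(f) = 3*((f**2 + sqrt(f + 4)*f) + f) = 3*((f**2 + sqrt(4 + f)*f) + f) = 3*((f**2 + f*sqrt(4 + f)) + f) = 3*(f + f**2 + f*sqrt(4 + f)) = 3*f + 3*f**2 + 3*f*sqrt(4 + f))
(-95 + B(10, -10/(-9)))*O(10) = (-95 + 8*(-10/(-9)))*(3*10*(1 + 10 + sqrt(4 + 10))) = (-95 + 8*(-10*(-1/9)))*(3*10*(1 + 10 + sqrt(14))) = (-95 + 8*(10/9))*(3*10*(11 + sqrt(14))) = (-95 + 80/9)*(330 + 30*sqrt(14)) = -775*(330 + 30*sqrt(14))/9 = -85250/3 - 7750*sqrt(14)/3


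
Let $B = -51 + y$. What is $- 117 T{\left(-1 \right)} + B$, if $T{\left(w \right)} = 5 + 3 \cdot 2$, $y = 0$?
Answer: $-1338$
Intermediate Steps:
$T{\left(w \right)} = 11$ ($T{\left(w \right)} = 5 + 6 = 11$)
$B = -51$ ($B = -51 + 0 = -51$)
$- 117 T{\left(-1 \right)} + B = \left(-117\right) 11 - 51 = -1287 - 51 = -1338$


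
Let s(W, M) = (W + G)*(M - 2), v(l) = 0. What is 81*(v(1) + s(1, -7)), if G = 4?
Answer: -3645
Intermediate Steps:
s(W, M) = (-2 + M)*(4 + W) (s(W, M) = (W + 4)*(M - 2) = (4 + W)*(-2 + M) = (-2 + M)*(4 + W))
81*(v(1) + s(1, -7)) = 81*(0 + (-8 - 2*1 + 4*(-7) - 7*1)) = 81*(0 + (-8 - 2 - 28 - 7)) = 81*(0 - 45) = 81*(-45) = -3645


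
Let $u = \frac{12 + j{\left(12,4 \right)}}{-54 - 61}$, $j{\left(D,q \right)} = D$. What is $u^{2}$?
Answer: $\frac{576}{13225} \approx 0.043554$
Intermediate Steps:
$u = - \frac{24}{115}$ ($u = \frac{12 + 12}{-54 - 61} = \frac{24}{-54 - 61} = \frac{24}{-115} = 24 \left(- \frac{1}{115}\right) = - \frac{24}{115} \approx -0.2087$)
$u^{2} = \left(- \frac{24}{115}\right)^{2} = \frac{576}{13225}$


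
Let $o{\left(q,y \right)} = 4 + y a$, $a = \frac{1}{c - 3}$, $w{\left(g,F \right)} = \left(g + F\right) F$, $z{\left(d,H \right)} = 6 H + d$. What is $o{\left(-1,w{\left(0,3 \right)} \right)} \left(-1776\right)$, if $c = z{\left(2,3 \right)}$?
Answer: $- \frac{136752}{17} \approx -8044.2$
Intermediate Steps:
$z{\left(d,H \right)} = d + 6 H$
$c = 20$ ($c = 2 + 6 \cdot 3 = 2 + 18 = 20$)
$w{\left(g,F \right)} = F \left(F + g\right)$ ($w{\left(g,F \right)} = \left(F + g\right) F = F \left(F + g\right)$)
$a = \frac{1}{17}$ ($a = \frac{1}{20 - 3} = \frac{1}{17} \approx 0.058824$)
$o{\left(q,y \right)} = 4 + \frac{y}{17}$ ($o{\left(q,y \right)} = 4 + y \frac{1}{17} = 4 + \frac{y}{17}$)
$o{\left(-1,w{\left(0,3 \right)} \right)} \left(-1776\right) = \left(4 + \frac{3 \left(3 + 0\right)}{17}\right) \left(-1776\right) = \left(4 + \frac{3 \cdot 3}{17}\right) \left(-1776\right) = \left(4 + \frac{1}{17} \cdot 9\right) \left(-1776\right) = \left(4 + \frac{9}{17}\right) \left(-1776\right) = \frac{77}{17} \left(-1776\right) = - \frac{136752}{17}$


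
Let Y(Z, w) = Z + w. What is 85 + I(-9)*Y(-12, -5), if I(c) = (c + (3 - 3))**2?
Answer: -1292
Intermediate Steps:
I(c) = c**2 (I(c) = (c + 0)**2 = c**2)
85 + I(-9)*Y(-12, -5) = 85 + (-9)**2*(-12 - 5) = 85 + 81*(-17) = 85 - 1377 = -1292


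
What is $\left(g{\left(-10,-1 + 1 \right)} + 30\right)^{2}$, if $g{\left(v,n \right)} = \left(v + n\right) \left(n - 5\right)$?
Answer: $6400$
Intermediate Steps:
$g{\left(v,n \right)} = \left(-5 + n\right) \left(n + v\right)$ ($g{\left(v,n \right)} = \left(n + v\right) \left(-5 + n\right) = \left(-5 + n\right) \left(n + v\right)$)
$\left(g{\left(-10,-1 + 1 \right)} + 30\right)^{2} = \left(\left(\left(-1 + 1\right)^{2} - 5 \left(-1 + 1\right) - -50 + \left(-1 + 1\right) \left(-10\right)\right) + 30\right)^{2} = \left(\left(0^{2} - 0 + 50 + 0 \left(-10\right)\right) + 30\right)^{2} = \left(\left(0 + 0 + 50 + 0\right) + 30\right)^{2} = \left(50 + 30\right)^{2} = 80^{2} = 6400$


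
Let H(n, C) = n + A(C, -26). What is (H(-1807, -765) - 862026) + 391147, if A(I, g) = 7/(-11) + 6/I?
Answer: -1325886037/2805 ≈ -4.7269e+5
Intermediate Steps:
A(I, g) = -7/11 + 6/I (A(I, g) = 7*(-1/11) + 6/I = -7/11 + 6/I)
H(n, C) = -7/11 + n + 6/C (H(n, C) = n + (-7/11 + 6/C) = -7/11 + n + 6/C)
(H(-1807, -765) - 862026) + 391147 = ((-7/11 - 1807 + 6/(-765)) - 862026) + 391147 = ((-7/11 - 1807 + 6*(-1/765)) - 862026) + 391147 = ((-7/11 - 1807 - 2/255) - 862026) + 391147 = (-5070442/2805 - 862026) + 391147 = -2423053372/2805 + 391147 = -1325886037/2805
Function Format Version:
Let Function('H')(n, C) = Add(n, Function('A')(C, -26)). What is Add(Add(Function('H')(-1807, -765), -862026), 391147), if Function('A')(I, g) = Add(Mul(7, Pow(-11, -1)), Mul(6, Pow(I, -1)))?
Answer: Rational(-1325886037, 2805) ≈ -4.7269e+5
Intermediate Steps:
Function('A')(I, g) = Add(Rational(-7, 11), Mul(6, Pow(I, -1))) (Function('A')(I, g) = Add(Mul(7, Rational(-1, 11)), Mul(6, Pow(I, -1))) = Add(Rational(-7, 11), Mul(6, Pow(I, -1))))
Function('H')(n, C) = Add(Rational(-7, 11), n, Mul(6, Pow(C, -1))) (Function('H')(n, C) = Add(n, Add(Rational(-7, 11), Mul(6, Pow(C, -1)))) = Add(Rational(-7, 11), n, Mul(6, Pow(C, -1))))
Add(Add(Function('H')(-1807, -765), -862026), 391147) = Add(Add(Add(Rational(-7, 11), -1807, Mul(6, Pow(-765, -1))), -862026), 391147) = Add(Add(Add(Rational(-7, 11), -1807, Mul(6, Rational(-1, 765))), -862026), 391147) = Add(Add(Add(Rational(-7, 11), -1807, Rational(-2, 255)), -862026), 391147) = Add(Add(Rational(-5070442, 2805), -862026), 391147) = Add(Rational(-2423053372, 2805), 391147) = Rational(-1325886037, 2805)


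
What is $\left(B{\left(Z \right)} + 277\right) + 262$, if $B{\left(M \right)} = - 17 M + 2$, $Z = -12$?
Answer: $745$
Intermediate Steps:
$B{\left(M \right)} = 2 - 17 M$
$\left(B{\left(Z \right)} + 277\right) + 262 = \left(\left(2 - -204\right) + 277\right) + 262 = \left(\left(2 + 204\right) + 277\right) + 262 = \left(206 + 277\right) + 262 = 483 + 262 = 745$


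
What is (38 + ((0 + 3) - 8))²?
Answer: 1089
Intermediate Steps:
(38 + ((0 + 3) - 8))² = (38 + (3 - 8))² = (38 - 5)² = 33² = 1089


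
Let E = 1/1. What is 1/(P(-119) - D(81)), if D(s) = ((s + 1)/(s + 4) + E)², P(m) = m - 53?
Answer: -7225/1270589 ≈ -0.0056863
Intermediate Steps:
P(m) = -53 + m
E = 1
D(s) = (1 + (1 + s)/(4 + s))² (D(s) = ((s + 1)/(s + 4) + 1)² = ((1 + s)/(4 + s) + 1)² = (1 + (1 + s)/(4 + s))²)
1/(P(-119) - D(81)) = 1/((-53 - 119) - (5 + 2*81)²/(4 + 81)²) = 1/(-172 - (5 + 162)²/85²) = 1/(-172 - 167²/7225) = 1/(-172 - 27889/7225) = 1/(-1270589/7225) = -7225/1270589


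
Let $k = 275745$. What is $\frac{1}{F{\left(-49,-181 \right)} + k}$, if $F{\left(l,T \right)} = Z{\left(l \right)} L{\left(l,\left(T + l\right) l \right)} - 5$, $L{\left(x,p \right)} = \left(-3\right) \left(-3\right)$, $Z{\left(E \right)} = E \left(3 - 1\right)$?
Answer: $\frac{1}{274858} \approx 3.6382 \cdot 10^{-6}$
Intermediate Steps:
$Z{\left(E \right)} = 2 E$ ($Z{\left(E \right)} = E 2 = 2 E$)
$L{\left(x,p \right)} = 9$
$F{\left(l,T \right)} = -5 + 18 l$ ($F{\left(l,T \right)} = 2 l 9 - 5 = 18 l - 5 = -5 + 18 l$)
$\frac{1}{F{\left(-49,-181 \right)} + k} = \frac{1}{\left(-5 + 18 \left(-49\right)\right) + 275745} = \frac{1}{\left(-5 - 882\right) + 275745} = \frac{1}{-887 + 275745} = \frac{1}{274858}$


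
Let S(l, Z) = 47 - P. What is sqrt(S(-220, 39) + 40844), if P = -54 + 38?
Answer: sqrt(40907) ≈ 202.25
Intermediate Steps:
P = -16
S(l, Z) = 63 (S(l, Z) = 47 - 1*(-16) = 47 + 16 = 63)
sqrt(S(-220, 39) + 40844) = sqrt(63 + 40844) = sqrt(40907)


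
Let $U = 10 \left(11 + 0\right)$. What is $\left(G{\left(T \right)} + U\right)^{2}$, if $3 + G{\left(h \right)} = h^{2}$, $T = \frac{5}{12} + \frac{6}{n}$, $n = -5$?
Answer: $\frac{150085733281}{12960000} \approx 11581.0$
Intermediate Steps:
$T = - \frac{47}{60}$ ($T = \frac{5}{12} + \frac{6}{-5} = 5 \cdot \frac{1}{12} + 6 \left(- \frac{1}{5}\right) = \frac{5}{12} - \frac{6}{5} = - \frac{47}{60} \approx -0.78333$)
$U = 110$ ($U = 10 \cdot 11 = 110$)
$G{\left(h \right)} = -3 + h^{2}$
$\left(G{\left(T \right)} + U\right)^{2} = \left(\left(-3 + \left(- \frac{47}{60}\right)^{2}\right) + 110\right)^{2} = \left(\left(-3 + \frac{2209}{3600}\right) + 110\right)^{2} = \left(- \frac{8591}{3600} + 110\right)^{2} = \left(\frac{387409}{3600}\right)^{2} = \frac{150085733281}{12960000}$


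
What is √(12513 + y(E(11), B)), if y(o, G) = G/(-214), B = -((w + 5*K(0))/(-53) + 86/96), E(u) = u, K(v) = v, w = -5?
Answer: √231794636796102/136104 ≈ 111.86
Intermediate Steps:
B = -2519/2544 (B = -((-5 + 5*0)/(-53) + 86/96) = -((-5 + 0)*(-1/53) + 86*(1/96)) = -(-5*(-1/53) + 43/48) = -(5/53 + 43/48) = -1*2519/2544 = -2519/2544 ≈ -0.99017)
y(o, G) = -G/214 (y(o, G) = G*(-1/214) = -G/214)
√(12513 + y(E(11), B)) = √(12513 - 1/214*(-2519/2544)) = √(12513 + 2519/544416) = √(6812279927/544416) = √231794636796102/136104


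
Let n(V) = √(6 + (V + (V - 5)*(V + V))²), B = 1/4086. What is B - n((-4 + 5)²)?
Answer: 1/4086 - √55 ≈ -7.4160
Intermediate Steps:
B = 1/4086 ≈ 0.00024474
n(V) = √(6 + (V + 2*V*(-5 + V))²) (n(V) = √(6 + (V + (-5 + V)*(2*V))²) = √(6 + (V + 2*V*(-5 + V))²))
B - n((-4 + 5)²) = 1/4086 - √(6 + ((-4 + 5)²)²*(-9 + 2*(-4 + 5)²)²) = 1/4086 - √(6 + (1²)²*(-9 + 2*1²)²) = 1/4086 - √(6 + 1²*(-9 + 2*1)²) = 1/4086 - √(6 + 1*(-9 + 2)²) = 1/4086 - √(6 + 1*(-7)²) = 1/4086 - √(6 + 1*49) = 1/4086 - √(6 + 49) = 1/4086 - √55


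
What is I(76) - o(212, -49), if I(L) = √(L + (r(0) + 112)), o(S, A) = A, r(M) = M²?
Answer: 49 + 2*√47 ≈ 62.711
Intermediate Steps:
I(L) = √(112 + L) (I(L) = √(L + (0² + 112)) = √(L + (0 + 112)) = √(L + 112) = √(112 + L))
I(76) - o(212, -49) = √(112 + 76) - 1*(-49) = √188 + 49 = 2*√47 + 49 = 49 + 2*√47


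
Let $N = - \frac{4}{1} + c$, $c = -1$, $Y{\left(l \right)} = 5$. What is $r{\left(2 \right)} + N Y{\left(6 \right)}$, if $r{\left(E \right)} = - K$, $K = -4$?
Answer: $-21$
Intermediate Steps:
$N = -5$ ($N = - \frac{4}{1} - 1 = \left(-4\right) 1 - 1 = -4 - 1 = -5$)
$r{\left(E \right)} = 4$ ($r{\left(E \right)} = \left(-1\right) \left(-4\right) = 4$)
$r{\left(2 \right)} + N Y{\left(6 \right)} = 4 - 25 = -21$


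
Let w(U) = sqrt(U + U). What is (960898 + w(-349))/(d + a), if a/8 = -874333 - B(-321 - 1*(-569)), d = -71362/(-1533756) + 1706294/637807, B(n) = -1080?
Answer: -15161115489830268/110225929717328755 - 15778069566*I*sqrt(698)/110225929717328755 ≈ -0.13755 - 3.7818e-6*I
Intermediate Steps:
d = 42944416829/15778069566 (d = -71362*(-1/1533756) + 1706294*(1/637807) = 1151/24738 + 1706294/637807 = 42944416829/15778069566 ≈ 2.7218)
w(U) = sqrt(2)*sqrt(U) (w(U) = sqrt(2*U) = sqrt(2)*sqrt(U))
a = -6986024 (a = 8*(-874333 - 1*(-1080)) = 8*(-874333 + 1080) = 8*(-873253) = -6986024)
(960898 + w(-349))/(d + a) = (960898 + sqrt(2)*sqrt(-349))/(42944416829/15778069566 - 6986024) = (960898 + sqrt(2)*(I*sqrt(349)))/(-110225929717328755/15778069566) = (960898 + I*sqrt(698))*(-15778069566/110225929717328755) = -15161115489830268/110225929717328755 - 15778069566*I*sqrt(698)/110225929717328755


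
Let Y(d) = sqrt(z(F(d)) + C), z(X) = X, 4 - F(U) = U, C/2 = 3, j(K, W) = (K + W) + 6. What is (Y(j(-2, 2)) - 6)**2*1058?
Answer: 16928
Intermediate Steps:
j(K, W) = 6 + K + W
C = 6 (C = 2*3 = 6)
F(U) = 4 - U
Y(d) = sqrt(10 - d) (Y(d) = sqrt((4 - d) + 6) = sqrt(10 - d))
(Y(j(-2, 2)) - 6)**2*1058 = (sqrt(10 - (6 - 2 + 2)) - 6)**2*1058 = (sqrt(10 - 1*6) - 6)**2*1058 = (sqrt(10 - 6) - 6)**2*1058 = (sqrt(4) - 6)**2*1058 = (2 - 6)**2*1058 = (-4)**2*1058 = 16*1058 = 16928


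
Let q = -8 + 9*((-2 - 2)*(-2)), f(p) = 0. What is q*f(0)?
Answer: 0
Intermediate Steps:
q = 64 (q = -8 + 9*(-4*(-2)) = -8 + 9*8 = -8 + 72 = 64)
q*f(0) = 64*0 = 0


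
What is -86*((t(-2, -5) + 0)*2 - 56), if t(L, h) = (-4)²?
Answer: 2064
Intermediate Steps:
t(L, h) = 16
-86*((t(-2, -5) + 0)*2 - 56) = -86*((16 + 0)*2 - 56) = -86*(16*2 - 56) = -86*(32 - 56) = -86*(-24) = 2064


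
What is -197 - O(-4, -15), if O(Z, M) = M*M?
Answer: -422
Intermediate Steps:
O(Z, M) = M**2
-197 - O(-4, -15) = -197 - 1*(-15)**2 = -197 - 1*225 = -197 - 225 = -422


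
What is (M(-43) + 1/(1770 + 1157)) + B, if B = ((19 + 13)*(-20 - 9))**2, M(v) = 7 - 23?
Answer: 2520638737/2927 ≈ 8.6117e+5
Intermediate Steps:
M(v) = -16
B = 861184 (B = (32*(-29))**2 = (-928)**2 = 861184)
(M(-43) + 1/(1770 + 1157)) + B = (-16 + 1/(1770 + 1157)) + 861184 = (-16 + 1/2927) + 861184 = -46831/2927 + 861184 = 2520638737/2927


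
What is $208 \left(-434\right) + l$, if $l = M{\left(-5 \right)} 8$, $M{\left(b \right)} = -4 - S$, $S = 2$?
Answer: $-90320$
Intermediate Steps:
$M{\left(b \right)} = -6$ ($M{\left(b \right)} = -4 - 2 = -6$)
$l = -48$ ($l = \left(-6\right) 8 = -48$)
$208 \left(-434\right) + l = 208 \left(-434\right) - 48 = -90272 - 48 = -90320$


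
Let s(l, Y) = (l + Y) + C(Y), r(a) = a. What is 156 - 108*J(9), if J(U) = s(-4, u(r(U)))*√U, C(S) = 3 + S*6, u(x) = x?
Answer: -19932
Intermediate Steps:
C(S) = 3 + 6*S
s(l, Y) = 3 + l + 7*Y (s(l, Y) = (l + Y) + (3 + 6*Y) = (Y + l) + (3 + 6*Y) = 3 + l + 7*Y)
J(U) = √U*(-1 + 7*U) (J(U) = (3 - 4 + 7*U)*√U = (-1 + 7*U)*√U = √U*(-1 + 7*U))
156 - 108*J(9) = 156 - 108*√9*(-1 + 7*9) = 156 - 324*(-1 + 63) = 156 - 324*62 = 156 - 108*186 = 156 - 20088 = -19932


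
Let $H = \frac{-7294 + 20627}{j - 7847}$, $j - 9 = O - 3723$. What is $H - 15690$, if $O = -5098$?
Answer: $- \frac{261393043}{16659} \approx -15691.0$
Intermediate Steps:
$j = -8812$ ($j = 9 - 8821 = -8812$)
$H = - \frac{13333}{16659}$ ($H = \frac{-7294 + 20627}{-8812 - 7847} = \frac{13333}{-16659} = 13333 \left(- \frac{1}{16659}\right) = - \frac{13333}{16659} \approx -0.80035$)
$H - 15690 = - \frac{13333}{16659} - 15690 = - \frac{261393043}{16659}$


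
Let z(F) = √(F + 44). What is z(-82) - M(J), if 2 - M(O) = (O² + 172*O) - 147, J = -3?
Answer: -656 + I*√38 ≈ -656.0 + 6.1644*I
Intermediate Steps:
M(O) = 149 - O² - 172*O (M(O) = 2 - ((O² + 172*O) - 147) = 2 - (-147 + O² + 172*O) = 2 + (147 - O² - 172*O) = 149 - O² - 172*O)
z(F) = √(44 + F)
z(-82) - M(J) = √(44 - 82) - (149 - 1*(-3)² - 172*(-3)) = √(-38) - (149 - 1*9 + 516) = I*√38 - (149 - 9 + 516) = I*√38 - 1*656 = I*√38 - 656 = -656 + I*√38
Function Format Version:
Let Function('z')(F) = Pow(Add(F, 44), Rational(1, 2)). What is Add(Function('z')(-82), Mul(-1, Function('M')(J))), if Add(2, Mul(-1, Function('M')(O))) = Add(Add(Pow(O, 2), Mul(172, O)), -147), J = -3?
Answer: Add(-656, Mul(I, Pow(38, Rational(1, 2)))) ≈ Add(-656.00, Mul(6.1644, I))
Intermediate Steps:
Function('M')(O) = Add(149, Mul(-1, Pow(O, 2)), Mul(-172, O)) (Function('M')(O) = Add(2, Mul(-1, Add(Add(Pow(O, 2), Mul(172, O)), -147))) = Add(2, Mul(-1, Add(-147, Pow(O, 2), Mul(172, O)))) = Add(2, Add(147, Mul(-1, Pow(O, 2)), Mul(-172, O))) = Add(149, Mul(-1, Pow(O, 2)), Mul(-172, O)))
Function('z')(F) = Pow(Add(44, F), Rational(1, 2))
Add(Function('z')(-82), Mul(-1, Function('M')(J))) = Add(Pow(Add(44, -82), Rational(1, 2)), Mul(-1, Add(149, Mul(-1, Pow(-3, 2)), Mul(-172, -3)))) = Add(Pow(-38, Rational(1, 2)), Mul(-1, Add(149, Mul(-1, 9), 516))) = Add(Mul(I, Pow(38, Rational(1, 2))), Mul(-1, Add(149, -9, 516))) = Add(Mul(I, Pow(38, Rational(1, 2))), Mul(-1, 656)) = Add(Mul(I, Pow(38, Rational(1, 2))), -656) = Add(-656, Mul(I, Pow(38, Rational(1, 2))))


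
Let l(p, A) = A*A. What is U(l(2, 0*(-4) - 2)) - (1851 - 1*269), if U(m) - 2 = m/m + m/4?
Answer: -1578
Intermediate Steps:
l(p, A) = A**2
U(m) = 3 + m/4 (U(m) = 2 + (m/m + m/4) = 2 + (1 + m*(1/4)) = 2 + (1 + m/4) = 3 + m/4)
U(l(2, 0*(-4) - 2)) - (1851 - 1*269) = (3 + (0*(-4) - 2)**2/4) - (1851 - 1*269) = (3 + (0 - 2)**2/4) - (1851 - 269) = (3 + (1/4)*(-2)**2) - 1*1582 = (3 + (1/4)*4) - 1582 = (3 + 1) - 1582 = 4 - 1582 = -1578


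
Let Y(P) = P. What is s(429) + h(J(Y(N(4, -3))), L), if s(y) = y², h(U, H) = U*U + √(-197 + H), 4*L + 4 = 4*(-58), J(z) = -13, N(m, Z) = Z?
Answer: 184210 + 16*I ≈ 1.8421e+5 + 16.0*I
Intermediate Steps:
L = -59 (L = -1 + (4*(-58))/4 = -1 + (¼)*(-232) = -1 - 58 = -59)
h(U, H) = U² + √(-197 + H)
s(429) + h(J(Y(N(4, -3))), L) = 429² + ((-13)² + √(-197 - 59)) = 184041 + (169 + √(-256)) = 184041 + (169 + 16*I) = 184210 + 16*I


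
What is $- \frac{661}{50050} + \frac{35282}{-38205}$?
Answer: $- \frac{358223521}{382432050} \approx -0.9367$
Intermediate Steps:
$- \frac{661}{50050} + \frac{35282}{-38205} = \left(-661\right) \frac{1}{50050} + 35282 \left(- \frac{1}{38205}\right) = - \frac{661}{50050} - \frac{35282}{38205} = - \frac{358223521}{382432050}$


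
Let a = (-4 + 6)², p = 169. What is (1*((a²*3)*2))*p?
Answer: 16224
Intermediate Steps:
a = 4 (a = 2² = 4)
(1*((a²*3)*2))*p = (1*((4²*3)*2))*169 = (1*((16*3)*2))*169 = (1*(48*2))*169 = (1*96)*169 = 96*169 = 16224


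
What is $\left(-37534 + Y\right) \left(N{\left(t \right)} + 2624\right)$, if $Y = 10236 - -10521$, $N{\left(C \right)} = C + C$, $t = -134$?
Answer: $-39526612$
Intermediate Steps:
$N{\left(C \right)} = 2 C$
$Y = 20757$ ($Y = 10236 + 10521 = 20757$)
$\left(-37534 + Y\right) \left(N{\left(t \right)} + 2624\right) = \left(-37534 + 20757\right) \left(2 \left(-134\right) + 2624\right) = - 16777 \left(-268 + 2624\right) = \left(-16777\right) 2356 = -39526612$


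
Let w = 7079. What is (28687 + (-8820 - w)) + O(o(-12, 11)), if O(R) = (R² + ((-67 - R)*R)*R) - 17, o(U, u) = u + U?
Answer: 12706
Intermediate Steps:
o(U, u) = U + u
O(R) = -17 + R² + R²*(-67 - R) (O(R) = (R² + (R*(-67 - R))*R) - 17 = (R² + R²*(-67 - R)) - 17 = -17 + R² + R²*(-67 - R))
(28687 + (-8820 - w)) + O(o(-12, 11)) = (28687 + (-8820 - 1*7079)) + (-17 - (-12 + 11)³ - 66*(-12 + 11)²) = (28687 + (-8820 - 7079)) + (-17 - 1*(-1)³ - 66*(-1)²) = (28687 - 15899) + (-17 - 1*(-1) - 66*1) = 12788 + (-17 + 1 - 66) = 12788 - 82 = 12706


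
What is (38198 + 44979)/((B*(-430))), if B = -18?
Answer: 83177/7740 ≈ 10.746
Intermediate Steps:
(38198 + 44979)/((B*(-430))) = (38198 + 44979)/((-18*(-430))) = 83177/7740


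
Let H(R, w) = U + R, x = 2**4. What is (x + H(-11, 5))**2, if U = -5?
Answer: 0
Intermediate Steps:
x = 16
H(R, w) = -5 + R
(x + H(-11, 5))**2 = (16 + (-5 - 11))**2 = (16 - 16)**2 = 0**2 = 0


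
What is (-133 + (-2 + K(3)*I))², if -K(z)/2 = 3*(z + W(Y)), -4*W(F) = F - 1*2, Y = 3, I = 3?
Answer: 136161/4 ≈ 34040.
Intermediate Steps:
W(F) = ½ - F/4 (W(F) = -(F - 1*2)/4 = -(F - 2)/4 = -(-2 + F)/4 = ½ - F/4)
K(z) = 3/2 - 6*z (K(z) = -6*(z + (½ - ¼*3)) = -6*(z + (½ - ¾)) = -6*(z - ¼) = -6*(-¼ + z) = -2*(-¾ + 3*z) = 3/2 - 6*z)
(-133 + (-2 + K(3)*I))² = (-133 + (-2 + (3/2 - 6*3)*3))² = (-133 + (-2 + (3/2 - 18)*3))² = (-133 + (-2 - 33/2*3))² = (-133 + (-2 - 99/2))² = (-133 - 103/2)² = (-369/2)² = 136161/4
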